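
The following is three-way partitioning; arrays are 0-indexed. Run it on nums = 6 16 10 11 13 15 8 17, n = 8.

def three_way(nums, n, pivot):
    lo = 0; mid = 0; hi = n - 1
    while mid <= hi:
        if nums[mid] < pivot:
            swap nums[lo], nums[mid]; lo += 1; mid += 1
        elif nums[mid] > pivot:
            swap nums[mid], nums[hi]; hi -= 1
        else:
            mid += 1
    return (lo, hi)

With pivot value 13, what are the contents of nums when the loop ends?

pivot = 13; lo=0, mid=0, hi=7
nums[mid]=6<13: swap nums[0],nums[0]; lo=1,mid=1 → 6 16 10 11 13 15 8 17
nums[mid]=16>13: swap nums[1],nums[7]; hi=6 → 6 17 10 11 13 15 8 16
nums[mid]=17>13: swap nums[1],nums[6]; hi=5 → 6 8 10 11 13 15 17 16
nums[mid]=8<13: swap nums[1],nums[1]; lo=2,mid=2 → 6 8 10 11 13 15 17 16
nums[mid]=10<13: swap nums[2],nums[2]; lo=3,mid=3 → 6 8 10 11 13 15 17 16
nums[mid]=11<13: swap nums[3],nums[3]; lo=4,mid=4 → 6 8 10 11 13 15 17 16
nums[mid]=13=13: mid=5
nums[mid]=15>13: swap nums[5],nums[5]; hi=4 → 6 8 10 11 13 15 17 16
end: lo=4, hi=4; nums = 6 8 10 11 13 15 17 16

6 8 10 11 13 15 17 16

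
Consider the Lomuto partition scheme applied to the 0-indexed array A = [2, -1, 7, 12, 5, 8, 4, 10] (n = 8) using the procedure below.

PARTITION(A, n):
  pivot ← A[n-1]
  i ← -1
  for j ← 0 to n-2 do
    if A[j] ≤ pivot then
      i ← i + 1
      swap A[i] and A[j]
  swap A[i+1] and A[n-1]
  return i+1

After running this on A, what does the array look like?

[2, -1, 7, 5, 8, 4, 10, 12]

pivot = A[7] = 10; i = -1
j=0: A[0]=2 ≤ 10 → i=0, swap A[0],A[0] (no change) → [2, -1, 7, 12, 5, 8, 4, 10]
j=1: A[1]=-1 ≤ 10 → i=1, swap A[1],A[1] (no change) → [2, -1, 7, 12, 5, 8, 4, 10]
j=2: A[2]=7 ≤ 10 → i=2, swap A[2],A[2] (no change) → [2, -1, 7, 12, 5, 8, 4, 10]
j=3: A[3]=12 > 10 → no swap
j=4: A[4]=5 ≤ 10 → i=3, swap A[3],A[4] → [2, -1, 7, 5, 12, 8, 4, 10]
j=5: A[5]=8 ≤ 10 → i=4, swap A[4],A[5] → [2, -1, 7, 5, 8, 12, 4, 10]
j=6: A[6]=4 ≤ 10 → i=5, swap A[5],A[6] → [2, -1, 7, 5, 8, 4, 12, 10]
final swap A[6],A[7] → [2, -1, 7, 5, 8, 4, 10, 12]; return 6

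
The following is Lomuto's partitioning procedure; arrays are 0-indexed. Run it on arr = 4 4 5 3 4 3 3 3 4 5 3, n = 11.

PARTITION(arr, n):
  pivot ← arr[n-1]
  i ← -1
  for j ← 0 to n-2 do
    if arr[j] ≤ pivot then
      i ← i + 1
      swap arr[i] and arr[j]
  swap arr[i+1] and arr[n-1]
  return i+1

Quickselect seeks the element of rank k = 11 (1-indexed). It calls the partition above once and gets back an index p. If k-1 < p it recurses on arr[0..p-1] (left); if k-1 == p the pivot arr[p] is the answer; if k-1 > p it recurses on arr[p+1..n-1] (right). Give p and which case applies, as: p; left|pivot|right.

pivot = arr[10] = 3; i = -1
j=0: arr[0]=4 > 3 → no swap
j=1: arr[1]=4 > 3 → no swap
j=2: arr[2]=5 > 3 → no swap
j=3: arr[3]=3 ≤ 3 → i=0, swap arr[0],arr[3] → 3 4 5 4 4 3 3 3 4 5 3
j=4: arr[4]=4 > 3 → no swap
j=5: arr[5]=3 ≤ 3 → i=1, swap arr[1],arr[5] → 3 3 5 4 4 4 3 3 4 5 3
j=6: arr[6]=3 ≤ 3 → i=2, swap arr[2],arr[6] → 3 3 3 4 4 4 5 3 4 5 3
j=7: arr[7]=3 ≤ 3 → i=3, swap arr[3],arr[7] → 3 3 3 3 4 4 5 4 4 5 3
j=8: arr[8]=4 > 3 → no swap
j=9: arr[9]=5 > 3 → no swap
final swap arr[4],arr[10] → 3 3 3 3 3 4 5 4 4 5 4; return 4
p = 4; k-1 = 10 > 4 ⇒ right

4; right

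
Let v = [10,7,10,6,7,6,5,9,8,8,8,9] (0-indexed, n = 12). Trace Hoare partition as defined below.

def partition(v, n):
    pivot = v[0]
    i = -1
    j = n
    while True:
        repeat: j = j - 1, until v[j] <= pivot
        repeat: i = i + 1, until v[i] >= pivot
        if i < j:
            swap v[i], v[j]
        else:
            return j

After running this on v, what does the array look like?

pivot=10
j stops at 11 (9), i stops at 0 (10); swap ⇒ [9,7,10,6,7,6,5,9,8,8,8,10]
j stops at 10 (8), i stops at 2 (10); swap ⇒ [9,7,8,6,7,6,5,9,8,8,10,10]
j stops at 9, i stops at 10; i≥j ⇒ return 9. v=[9,7,8,6,7,6,5,9,8,8,10,10]

[9,7,8,6,7,6,5,9,8,8,10,10]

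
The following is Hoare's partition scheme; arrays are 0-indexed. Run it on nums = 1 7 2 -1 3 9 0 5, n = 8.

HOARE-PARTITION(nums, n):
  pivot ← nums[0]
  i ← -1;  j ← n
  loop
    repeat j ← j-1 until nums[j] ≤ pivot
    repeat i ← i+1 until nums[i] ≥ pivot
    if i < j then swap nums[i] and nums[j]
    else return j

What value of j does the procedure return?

pivot = nums[0] = 1; i = -1, j = 8
j→6 (nums[6]=0≤1), i→0 (nums[0]=1≥1); i<j, swap → 0 7 2 -1 3 9 1 5
j→3 (nums[3]=-1≤1), i→1 (nums[1]=7≥1); i<j, swap → 0 -1 2 7 3 9 1 5
j→1, i→2; i≥j, return j=1. nums = 0 -1 2 7 3 9 1 5

1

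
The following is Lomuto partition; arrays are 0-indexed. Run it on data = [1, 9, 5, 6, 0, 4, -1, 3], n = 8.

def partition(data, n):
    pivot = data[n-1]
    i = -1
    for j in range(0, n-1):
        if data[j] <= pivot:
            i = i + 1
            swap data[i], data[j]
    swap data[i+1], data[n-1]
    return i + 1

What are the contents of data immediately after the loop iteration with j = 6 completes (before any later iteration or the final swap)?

pivot = data[7] = 3; i = -1
j=0: data[0]=1 ≤ 3 → i=0, swap data[0],data[0] (no change) → [1, 9, 5, 6, 0, 4, -1, 3]
j=1: data[1]=9 > 3 → no swap
j=2: data[2]=5 > 3 → no swap
j=3: data[3]=6 > 3 → no swap
j=4: data[4]=0 ≤ 3 → i=1, swap data[1],data[4] → [1, 0, 5, 6, 9, 4, -1, 3]
j=5: data[5]=4 > 3 → no swap
j=6: data[6]=-1 ≤ 3 → i=2, swap data[2],data[6] → [1, 0, -1, 6, 9, 4, 5, 3]
(after j=6) data = [1, 0, -1, 6, 9, 4, 5, 3]

[1, 0, -1, 6, 9, 4, 5, 3]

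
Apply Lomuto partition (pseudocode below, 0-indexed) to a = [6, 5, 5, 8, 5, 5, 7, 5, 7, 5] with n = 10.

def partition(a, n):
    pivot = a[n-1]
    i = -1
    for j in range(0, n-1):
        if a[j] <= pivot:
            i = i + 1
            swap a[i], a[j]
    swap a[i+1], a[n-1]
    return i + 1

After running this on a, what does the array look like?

pivot = a[9] = 5; i = -1
j=0: a[0]=6 > 5 → no swap
j=1: a[1]=5 ≤ 5 → i=0, swap a[0],a[1] → [5, 6, 5, 8, 5, 5, 7, 5, 7, 5]
j=2: a[2]=5 ≤ 5 → i=1, swap a[1],a[2] → [5, 5, 6, 8, 5, 5, 7, 5, 7, 5]
j=3: a[3]=8 > 5 → no swap
j=4: a[4]=5 ≤ 5 → i=2, swap a[2],a[4] → [5, 5, 5, 8, 6, 5, 7, 5, 7, 5]
j=5: a[5]=5 ≤ 5 → i=3, swap a[3],a[5] → [5, 5, 5, 5, 6, 8, 7, 5, 7, 5]
j=6: a[6]=7 > 5 → no swap
j=7: a[7]=5 ≤ 5 → i=4, swap a[4],a[7] → [5, 5, 5, 5, 5, 8, 7, 6, 7, 5]
j=8: a[8]=7 > 5 → no swap
final swap a[5],a[9] → [5, 5, 5, 5, 5, 5, 7, 6, 7, 8]; return 5

[5, 5, 5, 5, 5, 5, 7, 6, 7, 8]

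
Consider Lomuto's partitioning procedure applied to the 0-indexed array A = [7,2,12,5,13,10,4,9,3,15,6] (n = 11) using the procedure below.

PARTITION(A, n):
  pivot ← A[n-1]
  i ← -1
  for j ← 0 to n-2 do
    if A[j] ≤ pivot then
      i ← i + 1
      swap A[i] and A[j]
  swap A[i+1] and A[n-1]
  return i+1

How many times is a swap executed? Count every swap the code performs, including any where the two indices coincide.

pivot=6, i=-1
j=0: 7>6, skip
j=1: 2≤6, i=0, swap(0,1) ⇒ [2,7,12,5,13,10,4,9,3,15,6]
j=2: 12>6, skip
j=3: 5≤6, i=1, swap(1,3) ⇒ [2,5,12,7,13,10,4,9,3,15,6]
j=4: 13>6, skip
j=5: 10>6, skip
j=6: 4≤6, i=2, swap(2,6) ⇒ [2,5,4,7,13,10,12,9,3,15,6]
j=7: 9>6, skip
j=8: 3≤6, i=3, swap(3,8) ⇒ [2,5,4,3,13,10,12,9,7,15,6]
j=9: 15>6, skip
swap(4,10) ⇒ [2,5,4,3,6,10,12,9,7,15,13]; return 4

5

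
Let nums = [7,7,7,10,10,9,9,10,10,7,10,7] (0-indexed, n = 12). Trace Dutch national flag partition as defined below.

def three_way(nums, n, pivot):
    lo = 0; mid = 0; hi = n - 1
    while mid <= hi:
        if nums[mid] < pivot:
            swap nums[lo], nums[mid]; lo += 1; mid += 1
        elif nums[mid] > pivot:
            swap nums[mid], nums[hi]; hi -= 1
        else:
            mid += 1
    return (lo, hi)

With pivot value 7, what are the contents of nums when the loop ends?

[7,7,7,7,7,9,10,10,9,10,10,10]

pivot = 7; lo=0, mid=0, hi=11
nums[mid]=7=7: mid=1
nums[mid]=7=7: mid=2
nums[mid]=7=7: mid=3
nums[mid]=10>7: swap nums[3],nums[11]; hi=10 → [7,7,7,7,10,9,9,10,10,7,10,10]
nums[mid]=7=7: mid=4
nums[mid]=10>7: swap nums[4],nums[10]; hi=9 → [7,7,7,7,10,9,9,10,10,7,10,10]
nums[mid]=10>7: swap nums[4],nums[9]; hi=8 → [7,7,7,7,7,9,9,10,10,10,10,10]
nums[mid]=7=7: mid=5
nums[mid]=9>7: swap nums[5],nums[8]; hi=7 → [7,7,7,7,7,10,9,10,9,10,10,10]
nums[mid]=10>7: swap nums[5],nums[7]; hi=6 → [7,7,7,7,7,10,9,10,9,10,10,10]
nums[mid]=10>7: swap nums[5],nums[6]; hi=5 → [7,7,7,7,7,9,10,10,9,10,10,10]
nums[mid]=9>7: swap nums[5],nums[5]; hi=4 → [7,7,7,7,7,9,10,10,9,10,10,10]
end: lo=0, hi=4; nums = [7,7,7,7,7,9,10,10,9,10,10,10]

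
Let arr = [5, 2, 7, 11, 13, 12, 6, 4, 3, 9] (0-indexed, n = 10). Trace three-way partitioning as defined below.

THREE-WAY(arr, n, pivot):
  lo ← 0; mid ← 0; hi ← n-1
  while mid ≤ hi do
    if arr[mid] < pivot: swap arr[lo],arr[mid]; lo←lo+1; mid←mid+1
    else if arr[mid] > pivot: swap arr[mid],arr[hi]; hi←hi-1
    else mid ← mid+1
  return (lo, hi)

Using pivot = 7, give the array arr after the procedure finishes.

pivot = 7; lo=0, mid=0, hi=9
arr[mid]=5<7: swap arr[0],arr[0]; lo=1,mid=1 → [5, 2, 7, 11, 13, 12, 6, 4, 3, 9]
arr[mid]=2<7: swap arr[1],arr[1]; lo=2,mid=2 → [5, 2, 7, 11, 13, 12, 6, 4, 3, 9]
arr[mid]=7=7: mid=3
arr[mid]=11>7: swap arr[3],arr[9]; hi=8 → [5, 2, 7, 9, 13, 12, 6, 4, 3, 11]
arr[mid]=9>7: swap arr[3],arr[8]; hi=7 → [5, 2, 7, 3, 13, 12, 6, 4, 9, 11]
arr[mid]=3<7: swap arr[2],arr[3]; lo=3,mid=4 → [5, 2, 3, 7, 13, 12, 6, 4, 9, 11]
arr[mid]=13>7: swap arr[4],arr[7]; hi=6 → [5, 2, 3, 7, 4, 12, 6, 13, 9, 11]
arr[mid]=4<7: swap arr[3],arr[4]; lo=4,mid=5 → [5, 2, 3, 4, 7, 12, 6, 13, 9, 11]
arr[mid]=12>7: swap arr[5],arr[6]; hi=5 → [5, 2, 3, 4, 7, 6, 12, 13, 9, 11]
arr[mid]=6<7: swap arr[4],arr[5]; lo=5,mid=6 → [5, 2, 3, 4, 6, 7, 12, 13, 9, 11]
end: lo=5, hi=5; arr = [5, 2, 3, 4, 6, 7, 12, 13, 9, 11]

[5, 2, 3, 4, 6, 7, 12, 13, 9, 11]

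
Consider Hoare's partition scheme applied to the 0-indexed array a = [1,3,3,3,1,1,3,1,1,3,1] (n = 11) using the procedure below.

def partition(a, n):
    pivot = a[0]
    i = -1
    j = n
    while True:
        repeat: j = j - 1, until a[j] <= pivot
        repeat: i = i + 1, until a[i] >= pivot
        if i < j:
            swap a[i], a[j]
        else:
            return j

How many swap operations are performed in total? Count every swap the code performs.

pivot = a[0] = 1; i = -1, j = 11
j→10 (a[10]=1≤1), i→0 (a[0]=1≥1); i<j, swap → [1,3,3,3,1,1,3,1,1,3,1]
j→8 (a[8]=1≤1), i→1 (a[1]=3≥1); i<j, swap → [1,1,3,3,1,1,3,1,3,3,1]
j→7 (a[7]=1≤1), i→2 (a[2]=3≥1); i<j, swap → [1,1,1,3,1,1,3,3,3,3,1]
j→5 (a[5]=1≤1), i→3 (a[3]=3≥1); i<j, swap → [1,1,1,1,1,3,3,3,3,3,1]
j→4, i→4; i≥j, return j=4. a = [1,1,1,1,1,3,3,3,3,3,1]

4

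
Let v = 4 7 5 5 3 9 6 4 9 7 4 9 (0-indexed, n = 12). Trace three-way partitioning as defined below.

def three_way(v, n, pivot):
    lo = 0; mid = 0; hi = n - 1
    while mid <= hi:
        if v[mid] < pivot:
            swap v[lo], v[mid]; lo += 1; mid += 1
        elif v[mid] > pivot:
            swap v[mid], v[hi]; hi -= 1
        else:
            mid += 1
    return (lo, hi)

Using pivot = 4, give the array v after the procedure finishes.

3 4 4 4 9 6 5 9 7 5 9 7

pivot = 4; lo=0, mid=0, hi=11
v[mid]=4=4: mid=1
v[mid]=7>4: swap v[1],v[11]; hi=10 → 4 9 5 5 3 9 6 4 9 7 4 7
v[mid]=9>4: swap v[1],v[10]; hi=9 → 4 4 5 5 3 9 6 4 9 7 9 7
v[mid]=4=4: mid=2
v[mid]=5>4: swap v[2],v[9]; hi=8 → 4 4 7 5 3 9 6 4 9 5 9 7
v[mid]=7>4: swap v[2],v[8]; hi=7 → 4 4 9 5 3 9 6 4 7 5 9 7
v[mid]=9>4: swap v[2],v[7]; hi=6 → 4 4 4 5 3 9 6 9 7 5 9 7
v[mid]=4=4: mid=3
v[mid]=5>4: swap v[3],v[6]; hi=5 → 4 4 4 6 3 9 5 9 7 5 9 7
v[mid]=6>4: swap v[3],v[5]; hi=4 → 4 4 4 9 3 6 5 9 7 5 9 7
v[mid]=9>4: swap v[3],v[4]; hi=3 → 4 4 4 3 9 6 5 9 7 5 9 7
v[mid]=3<4: swap v[0],v[3]; lo=1,mid=4 → 3 4 4 4 9 6 5 9 7 5 9 7
end: lo=1, hi=3; v = 3 4 4 4 9 6 5 9 7 5 9 7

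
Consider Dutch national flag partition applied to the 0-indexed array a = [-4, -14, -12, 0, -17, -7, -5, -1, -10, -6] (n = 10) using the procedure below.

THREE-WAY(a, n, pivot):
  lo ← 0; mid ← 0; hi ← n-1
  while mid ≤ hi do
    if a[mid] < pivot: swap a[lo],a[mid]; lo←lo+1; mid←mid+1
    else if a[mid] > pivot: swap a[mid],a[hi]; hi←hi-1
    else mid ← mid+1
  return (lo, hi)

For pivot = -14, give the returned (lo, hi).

pivot = -14; lo=0, mid=0, hi=9
a[mid]=-4>-14: swap a[0],a[9]; hi=8 → [-6, -14, -12, 0, -17, -7, -5, -1, -10, -4]
a[mid]=-6>-14: swap a[0],a[8]; hi=7 → [-10, -14, -12, 0, -17, -7, -5, -1, -6, -4]
a[mid]=-10>-14: swap a[0],a[7]; hi=6 → [-1, -14, -12, 0, -17, -7, -5, -10, -6, -4]
a[mid]=-1>-14: swap a[0],a[6]; hi=5 → [-5, -14, -12, 0, -17, -7, -1, -10, -6, -4]
a[mid]=-5>-14: swap a[0],a[5]; hi=4 → [-7, -14, -12, 0, -17, -5, -1, -10, -6, -4]
a[mid]=-7>-14: swap a[0],a[4]; hi=3 → [-17, -14, -12, 0, -7, -5, -1, -10, -6, -4]
a[mid]=-17<-14: swap a[0],a[0]; lo=1,mid=1 → [-17, -14, -12, 0, -7, -5, -1, -10, -6, -4]
a[mid]=-14=-14: mid=2
a[mid]=-12>-14: swap a[2],a[3]; hi=2 → [-17, -14, 0, -12, -7, -5, -1, -10, -6, -4]
a[mid]=0>-14: swap a[2],a[2]; hi=1 → [-17, -14, 0, -12, -7, -5, -1, -10, -6, -4]
end: lo=1, hi=1; a = [-17, -14, 0, -12, -7, -5, -1, -10, -6, -4]

(1, 1)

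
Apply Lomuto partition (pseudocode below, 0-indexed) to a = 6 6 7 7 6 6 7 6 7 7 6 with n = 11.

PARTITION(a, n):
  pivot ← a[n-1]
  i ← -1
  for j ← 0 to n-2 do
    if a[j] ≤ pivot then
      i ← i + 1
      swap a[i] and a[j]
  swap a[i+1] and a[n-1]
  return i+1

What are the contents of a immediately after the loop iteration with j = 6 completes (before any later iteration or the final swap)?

6 6 6 6 7 7 7 6 7 7 6

pivot = a[10] = 6; i = -1
j=0: a[0]=6 ≤ 6 → i=0, swap a[0],a[0] (no change) → 6 6 7 7 6 6 7 6 7 7 6
j=1: a[1]=6 ≤ 6 → i=1, swap a[1],a[1] (no change) → 6 6 7 7 6 6 7 6 7 7 6
j=2: a[2]=7 > 6 → no swap
j=3: a[3]=7 > 6 → no swap
j=4: a[4]=6 ≤ 6 → i=2, swap a[2],a[4] → 6 6 6 7 7 6 7 6 7 7 6
j=5: a[5]=6 ≤ 6 → i=3, swap a[3],a[5] → 6 6 6 6 7 7 7 6 7 7 6
j=6: a[6]=7 > 6 → no swap
(after j=6) a = 6 6 6 6 7 7 7 6 7 7 6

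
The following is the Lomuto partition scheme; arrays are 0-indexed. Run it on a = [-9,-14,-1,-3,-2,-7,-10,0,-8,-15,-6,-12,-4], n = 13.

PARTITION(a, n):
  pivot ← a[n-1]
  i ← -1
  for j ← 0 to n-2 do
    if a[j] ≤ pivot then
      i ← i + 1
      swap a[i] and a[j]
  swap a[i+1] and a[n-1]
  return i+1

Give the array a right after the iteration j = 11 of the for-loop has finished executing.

[-9,-14,-7,-10,-8,-15,-6,-12,-2,-1,-3,0,-4]

pivot=-4, i=-1
j=0: -9≤-4, i=0, swap(0,0) ⇒ [-9,-14,-1,-3,-2,-7,-10,0,-8,-15,-6,-12,-4]
j=1: -14≤-4, i=1, swap(1,1) ⇒ [-9,-14,-1,-3,-2,-7,-10,0,-8,-15,-6,-12,-4]
j=2: -1>-4, skip
j=3: -3>-4, skip
j=4: -2>-4, skip
j=5: -7≤-4, i=2, swap(2,5) ⇒ [-9,-14,-7,-3,-2,-1,-10,0,-8,-15,-6,-12,-4]
j=6: -10≤-4, i=3, swap(3,6) ⇒ [-9,-14,-7,-10,-2,-1,-3,0,-8,-15,-6,-12,-4]
j=7: 0>-4, skip
j=8: -8≤-4, i=4, swap(4,8) ⇒ [-9,-14,-7,-10,-8,-1,-3,0,-2,-15,-6,-12,-4]
j=9: -15≤-4, i=5, swap(5,9) ⇒ [-9,-14,-7,-10,-8,-15,-3,0,-2,-1,-6,-12,-4]
j=10: -6≤-4, i=6, swap(6,10) ⇒ [-9,-14,-7,-10,-8,-15,-6,0,-2,-1,-3,-12,-4]
j=11: -12≤-4, i=7, swap(7,11) ⇒ [-9,-14,-7,-10,-8,-15,-6,-12,-2,-1,-3,0,-4]
(after j=11) a = [-9,-14,-7,-10,-8,-15,-6,-12,-2,-1,-3,0,-4]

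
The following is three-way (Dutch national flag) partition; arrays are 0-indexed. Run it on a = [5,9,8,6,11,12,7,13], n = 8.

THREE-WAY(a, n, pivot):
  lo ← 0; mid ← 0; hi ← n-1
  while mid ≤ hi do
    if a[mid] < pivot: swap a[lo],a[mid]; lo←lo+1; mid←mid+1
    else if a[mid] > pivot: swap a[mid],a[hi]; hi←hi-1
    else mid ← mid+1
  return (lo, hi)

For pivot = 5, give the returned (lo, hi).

(0, 0)

pivot = 5; lo=0, mid=0, hi=7
a[mid]=5=5: mid=1
a[mid]=9>5: swap a[1],a[7]; hi=6 → [5,13,8,6,11,12,7,9]
a[mid]=13>5: swap a[1],a[6]; hi=5 → [5,7,8,6,11,12,13,9]
a[mid]=7>5: swap a[1],a[5]; hi=4 → [5,12,8,6,11,7,13,9]
a[mid]=12>5: swap a[1],a[4]; hi=3 → [5,11,8,6,12,7,13,9]
a[mid]=11>5: swap a[1],a[3]; hi=2 → [5,6,8,11,12,7,13,9]
a[mid]=6>5: swap a[1],a[2]; hi=1 → [5,8,6,11,12,7,13,9]
a[mid]=8>5: swap a[1],a[1]; hi=0 → [5,8,6,11,12,7,13,9]
end: lo=0, hi=0; a = [5,8,6,11,12,7,13,9]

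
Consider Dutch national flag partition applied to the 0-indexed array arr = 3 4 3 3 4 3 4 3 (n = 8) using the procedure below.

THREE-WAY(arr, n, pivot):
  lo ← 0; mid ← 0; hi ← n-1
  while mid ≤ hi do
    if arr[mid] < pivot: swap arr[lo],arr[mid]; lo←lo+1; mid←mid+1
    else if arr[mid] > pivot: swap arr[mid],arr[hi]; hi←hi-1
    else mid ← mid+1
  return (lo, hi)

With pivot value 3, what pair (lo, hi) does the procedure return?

(0, 4)

pivot = 3; lo=0, mid=0, hi=7
arr[mid]=3=3: mid=1
arr[mid]=4>3: swap arr[1],arr[7]; hi=6 → 3 3 3 3 4 3 4 4
arr[mid]=3=3: mid=2
arr[mid]=3=3: mid=3
arr[mid]=3=3: mid=4
arr[mid]=4>3: swap arr[4],arr[6]; hi=5 → 3 3 3 3 4 3 4 4
arr[mid]=4>3: swap arr[4],arr[5]; hi=4 → 3 3 3 3 3 4 4 4
arr[mid]=3=3: mid=5
end: lo=0, hi=4; arr = 3 3 3 3 3 4 4 4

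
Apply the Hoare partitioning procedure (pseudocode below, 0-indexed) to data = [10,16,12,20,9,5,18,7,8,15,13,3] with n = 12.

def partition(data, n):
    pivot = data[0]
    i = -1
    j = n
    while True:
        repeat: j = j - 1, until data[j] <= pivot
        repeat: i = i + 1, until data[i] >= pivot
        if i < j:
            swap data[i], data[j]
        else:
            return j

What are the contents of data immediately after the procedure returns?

[3,8,7,5,9,20,18,12,16,15,13,10]

pivot=10
j stops at 11 (3), i stops at 0 (10); swap ⇒ [3,16,12,20,9,5,18,7,8,15,13,10]
j stops at 8 (8), i stops at 1 (16); swap ⇒ [3,8,12,20,9,5,18,7,16,15,13,10]
j stops at 7 (7), i stops at 2 (12); swap ⇒ [3,8,7,20,9,5,18,12,16,15,13,10]
j stops at 5 (5), i stops at 3 (20); swap ⇒ [3,8,7,5,9,20,18,12,16,15,13,10]
j stops at 4, i stops at 5; i≥j ⇒ return 4. data=[3,8,7,5,9,20,18,12,16,15,13,10]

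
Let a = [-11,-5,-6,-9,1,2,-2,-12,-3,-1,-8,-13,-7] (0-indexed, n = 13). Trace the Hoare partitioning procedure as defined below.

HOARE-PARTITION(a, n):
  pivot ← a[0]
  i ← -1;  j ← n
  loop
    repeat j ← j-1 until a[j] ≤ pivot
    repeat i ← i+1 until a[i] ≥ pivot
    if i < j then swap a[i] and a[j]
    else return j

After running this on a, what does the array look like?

[-13,-12,-6,-9,1,2,-2,-5,-3,-1,-8,-11,-7]

pivot = a[0] = -11; i = -1, j = 13
j→11 (a[11]=-13≤-11), i→0 (a[0]=-11≥-11); i<j, swap → [-13,-5,-6,-9,1,2,-2,-12,-3,-1,-8,-11,-7]
j→7 (a[7]=-12≤-11), i→1 (a[1]=-5≥-11); i<j, swap → [-13,-12,-6,-9,1,2,-2,-5,-3,-1,-8,-11,-7]
j→1, i→2; i≥j, return j=1. a = [-13,-12,-6,-9,1,2,-2,-5,-3,-1,-8,-11,-7]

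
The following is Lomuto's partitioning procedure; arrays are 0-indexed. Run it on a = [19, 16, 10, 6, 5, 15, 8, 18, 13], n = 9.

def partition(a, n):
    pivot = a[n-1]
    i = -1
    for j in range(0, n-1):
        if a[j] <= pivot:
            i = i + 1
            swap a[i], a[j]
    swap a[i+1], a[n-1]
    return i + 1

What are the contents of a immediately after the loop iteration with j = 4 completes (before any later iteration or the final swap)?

pivot = a[8] = 13; i = -1
j=0: a[0]=19 > 13 → no swap
j=1: a[1]=16 > 13 → no swap
j=2: a[2]=10 ≤ 13 → i=0, swap a[0],a[2] → [10, 16, 19, 6, 5, 15, 8, 18, 13]
j=3: a[3]=6 ≤ 13 → i=1, swap a[1],a[3] → [10, 6, 19, 16, 5, 15, 8, 18, 13]
j=4: a[4]=5 ≤ 13 → i=2, swap a[2],a[4] → [10, 6, 5, 16, 19, 15, 8, 18, 13]
(after j=4) a = [10, 6, 5, 16, 19, 15, 8, 18, 13]

[10, 6, 5, 16, 19, 15, 8, 18, 13]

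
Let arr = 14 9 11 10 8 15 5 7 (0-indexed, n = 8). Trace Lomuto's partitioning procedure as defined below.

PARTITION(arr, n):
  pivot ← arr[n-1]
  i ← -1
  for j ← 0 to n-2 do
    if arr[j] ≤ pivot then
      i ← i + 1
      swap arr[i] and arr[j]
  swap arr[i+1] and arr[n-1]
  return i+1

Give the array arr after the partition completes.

pivot = arr[7] = 7; i = -1
j=0: arr[0]=14 > 7 → no swap
j=1: arr[1]=9 > 7 → no swap
j=2: arr[2]=11 > 7 → no swap
j=3: arr[3]=10 > 7 → no swap
j=4: arr[4]=8 > 7 → no swap
j=5: arr[5]=15 > 7 → no swap
j=6: arr[6]=5 ≤ 7 → i=0, swap arr[0],arr[6] → 5 9 11 10 8 15 14 7
final swap arr[1],arr[7] → 5 7 11 10 8 15 14 9; return 1

5 7 11 10 8 15 14 9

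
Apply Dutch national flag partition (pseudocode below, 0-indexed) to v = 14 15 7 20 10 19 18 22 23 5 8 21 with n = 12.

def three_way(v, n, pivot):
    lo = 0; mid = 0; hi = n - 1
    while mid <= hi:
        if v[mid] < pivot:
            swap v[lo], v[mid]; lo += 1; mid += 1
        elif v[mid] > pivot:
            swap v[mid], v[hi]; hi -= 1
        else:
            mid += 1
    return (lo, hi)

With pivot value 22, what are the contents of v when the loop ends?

14 15 7 20 10 19 18 21 5 8 22 23

pivot = 22; lo=0, mid=0, hi=11
v[mid]=14<22: swap v[0],v[0]; lo=1,mid=1 → 14 15 7 20 10 19 18 22 23 5 8 21
v[mid]=15<22: swap v[1],v[1]; lo=2,mid=2 → 14 15 7 20 10 19 18 22 23 5 8 21
v[mid]=7<22: swap v[2],v[2]; lo=3,mid=3 → 14 15 7 20 10 19 18 22 23 5 8 21
v[mid]=20<22: swap v[3],v[3]; lo=4,mid=4 → 14 15 7 20 10 19 18 22 23 5 8 21
v[mid]=10<22: swap v[4],v[4]; lo=5,mid=5 → 14 15 7 20 10 19 18 22 23 5 8 21
v[mid]=19<22: swap v[5],v[5]; lo=6,mid=6 → 14 15 7 20 10 19 18 22 23 5 8 21
v[mid]=18<22: swap v[6],v[6]; lo=7,mid=7 → 14 15 7 20 10 19 18 22 23 5 8 21
v[mid]=22=22: mid=8
v[mid]=23>22: swap v[8],v[11]; hi=10 → 14 15 7 20 10 19 18 22 21 5 8 23
v[mid]=21<22: swap v[7],v[8]; lo=8,mid=9 → 14 15 7 20 10 19 18 21 22 5 8 23
v[mid]=5<22: swap v[8],v[9]; lo=9,mid=10 → 14 15 7 20 10 19 18 21 5 22 8 23
v[mid]=8<22: swap v[9],v[10]; lo=10,mid=11 → 14 15 7 20 10 19 18 21 5 8 22 23
end: lo=10, hi=10; v = 14 15 7 20 10 19 18 21 5 8 22 23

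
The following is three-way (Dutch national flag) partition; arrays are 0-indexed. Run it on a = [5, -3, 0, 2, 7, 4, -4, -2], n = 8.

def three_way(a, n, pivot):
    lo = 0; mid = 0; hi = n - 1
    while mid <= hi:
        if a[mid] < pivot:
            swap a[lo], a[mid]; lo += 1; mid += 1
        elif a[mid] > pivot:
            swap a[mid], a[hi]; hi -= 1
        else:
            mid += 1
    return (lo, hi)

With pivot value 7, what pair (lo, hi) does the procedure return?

(7, 7)

lo=0 mid=0 hi=7
5<7: swap(0,0), lo=1 mid=1 ⇒ [5, -3, 0, 2, 7, 4, -4, -2]
-3<7: swap(1,1), lo=2 mid=2 ⇒ [5, -3, 0, 2, 7, 4, -4, -2]
0<7: swap(2,2), lo=3 mid=3 ⇒ [5, -3, 0, 2, 7, 4, -4, -2]
2<7: swap(3,3), lo=4 mid=4 ⇒ [5, -3, 0, 2, 7, 4, -4, -2]
7=7: mid=5
4<7: swap(4,5), lo=5 mid=6 ⇒ [5, -3, 0, 2, 4, 7, -4, -2]
-4<7: swap(5,6), lo=6 mid=7 ⇒ [5, -3, 0, 2, 4, -4, 7, -2]
-2<7: swap(6,7), lo=7 mid=8 ⇒ [5, -3, 0, 2, 4, -4, -2, 7]
done. lo=7 hi=7; a=[5, -3, 0, 2, 4, -4, -2, 7]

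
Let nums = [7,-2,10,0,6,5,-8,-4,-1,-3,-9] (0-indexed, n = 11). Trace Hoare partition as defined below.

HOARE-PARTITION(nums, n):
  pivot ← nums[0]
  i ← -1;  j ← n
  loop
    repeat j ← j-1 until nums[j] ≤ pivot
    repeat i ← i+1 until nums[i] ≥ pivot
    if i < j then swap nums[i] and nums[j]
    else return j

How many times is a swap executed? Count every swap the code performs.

2

pivot = nums[0] = 7; i = -1, j = 11
j→10 (nums[10]=-9≤7), i→0 (nums[0]=7≥7); i<j, swap → [-9,-2,10,0,6,5,-8,-4,-1,-3,7]
j→9 (nums[9]=-3≤7), i→2 (nums[2]=10≥7); i<j, swap → [-9,-2,-3,0,6,5,-8,-4,-1,10,7]
j→8, i→9; i≥j, return j=8. nums = [-9,-2,-3,0,6,5,-8,-4,-1,10,7]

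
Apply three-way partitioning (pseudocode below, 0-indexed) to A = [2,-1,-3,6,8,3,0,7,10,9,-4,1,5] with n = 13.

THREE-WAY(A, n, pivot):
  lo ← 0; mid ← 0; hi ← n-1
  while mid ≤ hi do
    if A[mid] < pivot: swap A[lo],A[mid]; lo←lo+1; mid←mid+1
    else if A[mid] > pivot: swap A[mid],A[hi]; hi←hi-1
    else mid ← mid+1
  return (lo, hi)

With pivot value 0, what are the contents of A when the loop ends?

[-4,-1,-3,0,3,8,7,10,9,6,1,5,2]

lo=0 mid=0 hi=12
2>0: swap(0,12), hi=11 ⇒ [5,-1,-3,6,8,3,0,7,10,9,-4,1,2]
5>0: swap(0,11), hi=10 ⇒ [1,-1,-3,6,8,3,0,7,10,9,-4,5,2]
1>0: swap(0,10), hi=9 ⇒ [-4,-1,-3,6,8,3,0,7,10,9,1,5,2]
-4<0: swap(0,0), lo=1 mid=1 ⇒ [-4,-1,-3,6,8,3,0,7,10,9,1,5,2]
-1<0: swap(1,1), lo=2 mid=2 ⇒ [-4,-1,-3,6,8,3,0,7,10,9,1,5,2]
-3<0: swap(2,2), lo=3 mid=3 ⇒ [-4,-1,-3,6,8,3,0,7,10,9,1,5,2]
6>0: swap(3,9), hi=8 ⇒ [-4,-1,-3,9,8,3,0,7,10,6,1,5,2]
9>0: swap(3,8), hi=7 ⇒ [-4,-1,-3,10,8,3,0,7,9,6,1,5,2]
10>0: swap(3,7), hi=6 ⇒ [-4,-1,-3,7,8,3,0,10,9,6,1,5,2]
7>0: swap(3,6), hi=5 ⇒ [-4,-1,-3,0,8,3,7,10,9,6,1,5,2]
0=0: mid=4
8>0: swap(4,5), hi=4 ⇒ [-4,-1,-3,0,3,8,7,10,9,6,1,5,2]
3>0: swap(4,4), hi=3 ⇒ [-4,-1,-3,0,3,8,7,10,9,6,1,5,2]
done. lo=3 hi=3; A=[-4,-1,-3,0,3,8,7,10,9,6,1,5,2]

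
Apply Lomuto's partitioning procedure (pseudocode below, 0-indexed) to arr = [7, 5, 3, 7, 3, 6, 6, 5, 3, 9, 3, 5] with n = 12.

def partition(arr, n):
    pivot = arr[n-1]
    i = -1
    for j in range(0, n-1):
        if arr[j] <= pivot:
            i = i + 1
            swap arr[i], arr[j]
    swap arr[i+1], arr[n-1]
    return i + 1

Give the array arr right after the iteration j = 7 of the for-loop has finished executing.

[5, 3, 3, 5, 7, 6, 6, 7, 3, 9, 3, 5]

pivot=5, i=-1
j=0: 7>5, skip
j=1: 5≤5, i=0, swap(0,1) ⇒ [5, 7, 3, 7, 3, 6, 6, 5, 3, 9, 3, 5]
j=2: 3≤5, i=1, swap(1,2) ⇒ [5, 3, 7, 7, 3, 6, 6, 5, 3, 9, 3, 5]
j=3: 7>5, skip
j=4: 3≤5, i=2, swap(2,4) ⇒ [5, 3, 3, 7, 7, 6, 6, 5, 3, 9, 3, 5]
j=5: 6>5, skip
j=6: 6>5, skip
j=7: 5≤5, i=3, swap(3,7) ⇒ [5, 3, 3, 5, 7, 6, 6, 7, 3, 9, 3, 5]
(after j=7) arr = [5, 3, 3, 5, 7, 6, 6, 7, 3, 9, 3, 5]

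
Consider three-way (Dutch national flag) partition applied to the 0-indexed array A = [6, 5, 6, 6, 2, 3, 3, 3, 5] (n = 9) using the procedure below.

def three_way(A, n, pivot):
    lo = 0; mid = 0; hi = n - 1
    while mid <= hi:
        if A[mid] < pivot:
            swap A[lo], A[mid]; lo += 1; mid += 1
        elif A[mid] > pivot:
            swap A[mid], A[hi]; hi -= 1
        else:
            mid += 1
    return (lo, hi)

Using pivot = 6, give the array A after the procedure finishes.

[5, 2, 3, 3, 3, 5, 6, 6, 6]

lo=0 mid=0 hi=8
6=6: mid=1
5<6: swap(0,1), lo=1 mid=2 ⇒ [5, 6, 6, 6, 2, 3, 3, 3, 5]
6=6: mid=3
6=6: mid=4
2<6: swap(1,4), lo=2 mid=5 ⇒ [5, 2, 6, 6, 6, 3, 3, 3, 5]
3<6: swap(2,5), lo=3 mid=6 ⇒ [5, 2, 3, 6, 6, 6, 3, 3, 5]
3<6: swap(3,6), lo=4 mid=7 ⇒ [5, 2, 3, 3, 6, 6, 6, 3, 5]
3<6: swap(4,7), lo=5 mid=8 ⇒ [5, 2, 3, 3, 3, 6, 6, 6, 5]
5<6: swap(5,8), lo=6 mid=9 ⇒ [5, 2, 3, 3, 3, 5, 6, 6, 6]
done. lo=6 hi=8; A=[5, 2, 3, 3, 3, 5, 6, 6, 6]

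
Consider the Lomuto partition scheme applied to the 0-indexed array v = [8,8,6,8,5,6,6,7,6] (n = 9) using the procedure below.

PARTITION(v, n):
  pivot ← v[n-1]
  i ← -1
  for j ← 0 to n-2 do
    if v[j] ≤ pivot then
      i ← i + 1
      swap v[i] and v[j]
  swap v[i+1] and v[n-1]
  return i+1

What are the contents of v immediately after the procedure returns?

[6,5,6,6,6,8,8,7,8]

pivot=6, i=-1
j=0: 8>6, skip
j=1: 8>6, skip
j=2: 6≤6, i=0, swap(0,2) ⇒ [6,8,8,8,5,6,6,7,6]
j=3: 8>6, skip
j=4: 5≤6, i=1, swap(1,4) ⇒ [6,5,8,8,8,6,6,7,6]
j=5: 6≤6, i=2, swap(2,5) ⇒ [6,5,6,8,8,8,6,7,6]
j=6: 6≤6, i=3, swap(3,6) ⇒ [6,5,6,6,8,8,8,7,6]
j=7: 7>6, skip
swap(4,8) ⇒ [6,5,6,6,6,8,8,7,8]; return 4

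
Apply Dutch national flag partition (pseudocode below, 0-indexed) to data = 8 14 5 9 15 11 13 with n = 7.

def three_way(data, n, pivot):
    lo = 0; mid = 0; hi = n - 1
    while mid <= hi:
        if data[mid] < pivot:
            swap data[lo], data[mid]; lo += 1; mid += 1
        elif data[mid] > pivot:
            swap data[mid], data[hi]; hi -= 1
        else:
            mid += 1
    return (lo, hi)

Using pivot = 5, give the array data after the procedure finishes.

5 14 9 15 11 13 8

pivot = 5; lo=0, mid=0, hi=6
data[mid]=8>5: swap data[0],data[6]; hi=5 → 13 14 5 9 15 11 8
data[mid]=13>5: swap data[0],data[5]; hi=4 → 11 14 5 9 15 13 8
data[mid]=11>5: swap data[0],data[4]; hi=3 → 15 14 5 9 11 13 8
data[mid]=15>5: swap data[0],data[3]; hi=2 → 9 14 5 15 11 13 8
data[mid]=9>5: swap data[0],data[2]; hi=1 → 5 14 9 15 11 13 8
data[mid]=5=5: mid=1
data[mid]=14>5: swap data[1],data[1]; hi=0 → 5 14 9 15 11 13 8
end: lo=0, hi=0; data = 5 14 9 15 11 13 8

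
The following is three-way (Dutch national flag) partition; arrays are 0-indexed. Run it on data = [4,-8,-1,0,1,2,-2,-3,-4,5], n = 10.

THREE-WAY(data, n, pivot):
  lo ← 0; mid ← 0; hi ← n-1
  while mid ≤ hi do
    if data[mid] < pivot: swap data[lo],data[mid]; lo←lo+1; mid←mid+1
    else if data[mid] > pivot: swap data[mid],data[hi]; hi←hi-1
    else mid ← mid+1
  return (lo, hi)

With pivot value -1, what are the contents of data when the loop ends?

[-4,-8,-3,-2,-1,2,1,0,5,4]

lo=0 mid=0 hi=9
4>-1: swap(0,9), hi=8 ⇒ [5,-8,-1,0,1,2,-2,-3,-4,4]
5>-1: swap(0,8), hi=7 ⇒ [-4,-8,-1,0,1,2,-2,-3,5,4]
-4<-1: swap(0,0), lo=1 mid=1 ⇒ [-4,-8,-1,0,1,2,-2,-3,5,4]
-8<-1: swap(1,1), lo=2 mid=2 ⇒ [-4,-8,-1,0,1,2,-2,-3,5,4]
-1=-1: mid=3
0>-1: swap(3,7), hi=6 ⇒ [-4,-8,-1,-3,1,2,-2,0,5,4]
-3<-1: swap(2,3), lo=3 mid=4 ⇒ [-4,-8,-3,-1,1,2,-2,0,5,4]
1>-1: swap(4,6), hi=5 ⇒ [-4,-8,-3,-1,-2,2,1,0,5,4]
-2<-1: swap(3,4), lo=4 mid=5 ⇒ [-4,-8,-3,-2,-1,2,1,0,5,4]
2>-1: swap(5,5), hi=4 ⇒ [-4,-8,-3,-2,-1,2,1,0,5,4]
done. lo=4 hi=4; data=[-4,-8,-3,-2,-1,2,1,0,5,4]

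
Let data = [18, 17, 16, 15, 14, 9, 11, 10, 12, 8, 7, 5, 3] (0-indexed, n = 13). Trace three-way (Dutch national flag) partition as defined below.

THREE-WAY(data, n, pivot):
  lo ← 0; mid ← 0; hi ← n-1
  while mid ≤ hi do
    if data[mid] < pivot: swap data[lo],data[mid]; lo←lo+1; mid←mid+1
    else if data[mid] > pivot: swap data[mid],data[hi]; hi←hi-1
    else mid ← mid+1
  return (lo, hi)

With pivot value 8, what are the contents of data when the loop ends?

[3, 5, 7, 8, 9, 11, 10, 12, 14, 15, 16, 17, 18]

lo=0 mid=0 hi=12
18>8: swap(0,12), hi=11 ⇒ [3, 17, 16, 15, 14, 9, 11, 10, 12, 8, 7, 5, 18]
3<8: swap(0,0), lo=1 mid=1 ⇒ [3, 17, 16, 15, 14, 9, 11, 10, 12, 8, 7, 5, 18]
17>8: swap(1,11), hi=10 ⇒ [3, 5, 16, 15, 14, 9, 11, 10, 12, 8, 7, 17, 18]
5<8: swap(1,1), lo=2 mid=2 ⇒ [3, 5, 16, 15, 14, 9, 11, 10, 12, 8, 7, 17, 18]
16>8: swap(2,10), hi=9 ⇒ [3, 5, 7, 15, 14, 9, 11, 10, 12, 8, 16, 17, 18]
7<8: swap(2,2), lo=3 mid=3 ⇒ [3, 5, 7, 15, 14, 9, 11, 10, 12, 8, 16, 17, 18]
15>8: swap(3,9), hi=8 ⇒ [3, 5, 7, 8, 14, 9, 11, 10, 12, 15, 16, 17, 18]
8=8: mid=4
14>8: swap(4,8), hi=7 ⇒ [3, 5, 7, 8, 12, 9, 11, 10, 14, 15, 16, 17, 18]
12>8: swap(4,7), hi=6 ⇒ [3, 5, 7, 8, 10, 9, 11, 12, 14, 15, 16, 17, 18]
10>8: swap(4,6), hi=5 ⇒ [3, 5, 7, 8, 11, 9, 10, 12, 14, 15, 16, 17, 18]
11>8: swap(4,5), hi=4 ⇒ [3, 5, 7, 8, 9, 11, 10, 12, 14, 15, 16, 17, 18]
9>8: swap(4,4), hi=3 ⇒ [3, 5, 7, 8, 9, 11, 10, 12, 14, 15, 16, 17, 18]
done. lo=3 hi=3; data=[3, 5, 7, 8, 9, 11, 10, 12, 14, 15, 16, 17, 18]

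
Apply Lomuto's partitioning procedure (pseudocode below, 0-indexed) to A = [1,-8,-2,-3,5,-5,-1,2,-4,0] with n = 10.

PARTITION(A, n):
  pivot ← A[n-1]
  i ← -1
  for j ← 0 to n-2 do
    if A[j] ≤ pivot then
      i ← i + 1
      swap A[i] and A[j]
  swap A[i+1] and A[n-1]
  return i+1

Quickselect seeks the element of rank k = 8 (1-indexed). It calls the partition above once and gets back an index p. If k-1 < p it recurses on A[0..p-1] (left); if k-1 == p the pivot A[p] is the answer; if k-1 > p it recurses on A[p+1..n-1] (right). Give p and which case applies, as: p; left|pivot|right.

6; right

pivot = A[9] = 0; i = -1
j=0: A[0]=1 > 0 → no swap
j=1: A[1]=-8 ≤ 0 → i=0, swap A[0],A[1] → [-8,1,-2,-3,5,-5,-1,2,-4,0]
j=2: A[2]=-2 ≤ 0 → i=1, swap A[1],A[2] → [-8,-2,1,-3,5,-5,-1,2,-4,0]
j=3: A[3]=-3 ≤ 0 → i=2, swap A[2],A[3] → [-8,-2,-3,1,5,-5,-1,2,-4,0]
j=4: A[4]=5 > 0 → no swap
j=5: A[5]=-5 ≤ 0 → i=3, swap A[3],A[5] → [-8,-2,-3,-5,5,1,-1,2,-4,0]
j=6: A[6]=-1 ≤ 0 → i=4, swap A[4],A[6] → [-8,-2,-3,-5,-1,1,5,2,-4,0]
j=7: A[7]=2 > 0 → no swap
j=8: A[8]=-4 ≤ 0 → i=5, swap A[5],A[8] → [-8,-2,-3,-5,-1,-4,5,2,1,0]
final swap A[6],A[9] → [-8,-2,-3,-5,-1,-4,0,2,1,5]; return 6
p = 6; k-1 = 7 > 6 ⇒ right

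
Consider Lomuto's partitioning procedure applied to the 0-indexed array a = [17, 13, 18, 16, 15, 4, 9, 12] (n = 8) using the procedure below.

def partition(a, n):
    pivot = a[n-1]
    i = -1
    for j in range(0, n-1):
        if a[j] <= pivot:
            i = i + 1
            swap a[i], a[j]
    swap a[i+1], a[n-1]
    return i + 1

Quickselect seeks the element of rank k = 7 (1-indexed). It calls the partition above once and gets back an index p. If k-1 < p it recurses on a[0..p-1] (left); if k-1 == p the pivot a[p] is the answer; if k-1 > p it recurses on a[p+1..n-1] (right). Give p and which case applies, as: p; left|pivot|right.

pivot=12, i=-1
j=0: 17>12, skip
j=1: 13>12, skip
j=2: 18>12, skip
j=3: 16>12, skip
j=4: 15>12, skip
j=5: 4≤12, i=0, swap(0,5) ⇒ [4, 13, 18, 16, 15, 17, 9, 12]
j=6: 9≤12, i=1, swap(1,6) ⇒ [4, 9, 18, 16, 15, 17, 13, 12]
swap(2,7) ⇒ [4, 9, 12, 16, 15, 17, 13, 18]; return 2
p = 2; k-1 = 6 > 2 ⇒ right

2; right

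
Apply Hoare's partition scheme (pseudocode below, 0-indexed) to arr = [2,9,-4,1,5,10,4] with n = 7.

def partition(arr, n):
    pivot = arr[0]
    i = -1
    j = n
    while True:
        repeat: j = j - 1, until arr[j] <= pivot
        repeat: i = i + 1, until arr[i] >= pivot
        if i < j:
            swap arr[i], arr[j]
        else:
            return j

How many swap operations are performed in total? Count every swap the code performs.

pivot=2
j stops at 3 (1), i stops at 0 (2); swap ⇒ [1,9,-4,2,5,10,4]
j stops at 2 (-4), i stops at 1 (9); swap ⇒ [1,-4,9,2,5,10,4]
j stops at 1, i stops at 2; i≥j ⇒ return 1. arr=[1,-4,9,2,5,10,4]

2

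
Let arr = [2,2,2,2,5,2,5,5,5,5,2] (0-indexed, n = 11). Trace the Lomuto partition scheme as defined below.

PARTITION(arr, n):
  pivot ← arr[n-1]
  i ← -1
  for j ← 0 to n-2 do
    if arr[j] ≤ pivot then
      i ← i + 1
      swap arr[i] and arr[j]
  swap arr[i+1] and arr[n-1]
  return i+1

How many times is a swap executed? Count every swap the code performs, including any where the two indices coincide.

pivot = arr[10] = 2; i = -1
j=0: arr[0]=2 ≤ 2 → i=0, swap arr[0],arr[0] (no change) → [2,2,2,2,5,2,5,5,5,5,2]
j=1: arr[1]=2 ≤ 2 → i=1, swap arr[1],arr[1] (no change) → [2,2,2,2,5,2,5,5,5,5,2]
j=2: arr[2]=2 ≤ 2 → i=2, swap arr[2],arr[2] (no change) → [2,2,2,2,5,2,5,5,5,5,2]
j=3: arr[3]=2 ≤ 2 → i=3, swap arr[3],arr[3] (no change) → [2,2,2,2,5,2,5,5,5,5,2]
j=4: arr[4]=5 > 2 → no swap
j=5: arr[5]=2 ≤ 2 → i=4, swap arr[4],arr[5] → [2,2,2,2,2,5,5,5,5,5,2]
j=6: arr[6]=5 > 2 → no swap
j=7: arr[7]=5 > 2 → no swap
j=8: arr[8]=5 > 2 → no swap
j=9: arr[9]=5 > 2 → no swap
final swap arr[5],arr[10] → [2,2,2,2,2,2,5,5,5,5,5]; return 5

6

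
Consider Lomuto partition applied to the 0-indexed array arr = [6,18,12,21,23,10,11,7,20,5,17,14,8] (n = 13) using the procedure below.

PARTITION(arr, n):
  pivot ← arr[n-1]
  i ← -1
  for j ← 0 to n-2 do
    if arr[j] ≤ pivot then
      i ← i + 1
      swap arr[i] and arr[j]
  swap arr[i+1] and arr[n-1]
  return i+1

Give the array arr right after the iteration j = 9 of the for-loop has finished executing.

[6,7,5,21,23,10,11,18,20,12,17,14,8]

pivot=8, i=-1
j=0: 6≤8, i=0, swap(0,0) ⇒ [6,18,12,21,23,10,11,7,20,5,17,14,8]
j=1: 18>8, skip
j=2: 12>8, skip
j=3: 21>8, skip
j=4: 23>8, skip
j=5: 10>8, skip
j=6: 11>8, skip
j=7: 7≤8, i=1, swap(1,7) ⇒ [6,7,12,21,23,10,11,18,20,5,17,14,8]
j=8: 20>8, skip
j=9: 5≤8, i=2, swap(2,9) ⇒ [6,7,5,21,23,10,11,18,20,12,17,14,8]
(after j=9) arr = [6,7,5,21,23,10,11,18,20,12,17,14,8]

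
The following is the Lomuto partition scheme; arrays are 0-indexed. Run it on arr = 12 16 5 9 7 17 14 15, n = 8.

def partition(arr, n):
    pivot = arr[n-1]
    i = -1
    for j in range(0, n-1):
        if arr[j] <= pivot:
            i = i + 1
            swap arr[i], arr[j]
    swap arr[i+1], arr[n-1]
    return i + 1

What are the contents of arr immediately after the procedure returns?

pivot = arr[7] = 15; i = -1
j=0: arr[0]=12 ≤ 15 → i=0, swap arr[0],arr[0] (no change) → 12 16 5 9 7 17 14 15
j=1: arr[1]=16 > 15 → no swap
j=2: arr[2]=5 ≤ 15 → i=1, swap arr[1],arr[2] → 12 5 16 9 7 17 14 15
j=3: arr[3]=9 ≤ 15 → i=2, swap arr[2],arr[3] → 12 5 9 16 7 17 14 15
j=4: arr[4]=7 ≤ 15 → i=3, swap arr[3],arr[4] → 12 5 9 7 16 17 14 15
j=5: arr[5]=17 > 15 → no swap
j=6: arr[6]=14 ≤ 15 → i=4, swap arr[4],arr[6] → 12 5 9 7 14 17 16 15
final swap arr[5],arr[7] → 12 5 9 7 14 15 16 17; return 5

12 5 9 7 14 15 16 17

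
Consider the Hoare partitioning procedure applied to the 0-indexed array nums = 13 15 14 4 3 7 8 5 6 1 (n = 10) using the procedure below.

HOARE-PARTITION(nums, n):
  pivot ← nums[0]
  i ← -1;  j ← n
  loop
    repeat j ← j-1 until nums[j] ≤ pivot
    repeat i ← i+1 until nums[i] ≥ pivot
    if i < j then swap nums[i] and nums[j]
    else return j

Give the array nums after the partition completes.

1 6 5 4 3 7 8 14 15 13

pivot = nums[0] = 13; i = -1, j = 10
j→9 (nums[9]=1≤13), i→0 (nums[0]=13≥13); i<j, swap → 1 15 14 4 3 7 8 5 6 13
j→8 (nums[8]=6≤13), i→1 (nums[1]=15≥13); i<j, swap → 1 6 14 4 3 7 8 5 15 13
j→7 (nums[7]=5≤13), i→2 (nums[2]=14≥13); i<j, swap → 1 6 5 4 3 7 8 14 15 13
j→6, i→7; i≥j, return j=6. nums = 1 6 5 4 3 7 8 14 15 13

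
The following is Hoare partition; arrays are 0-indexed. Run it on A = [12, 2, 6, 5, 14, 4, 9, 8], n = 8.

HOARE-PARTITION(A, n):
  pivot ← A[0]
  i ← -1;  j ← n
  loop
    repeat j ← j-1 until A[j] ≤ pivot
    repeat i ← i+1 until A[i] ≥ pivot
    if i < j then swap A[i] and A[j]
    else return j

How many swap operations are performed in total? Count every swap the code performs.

2

pivot=12
j stops at 7 (8), i stops at 0 (12); swap ⇒ [8, 2, 6, 5, 14, 4, 9, 12]
j stops at 6 (9), i stops at 4 (14); swap ⇒ [8, 2, 6, 5, 9, 4, 14, 12]
j stops at 5, i stops at 6; i≥j ⇒ return 5. A=[8, 2, 6, 5, 9, 4, 14, 12]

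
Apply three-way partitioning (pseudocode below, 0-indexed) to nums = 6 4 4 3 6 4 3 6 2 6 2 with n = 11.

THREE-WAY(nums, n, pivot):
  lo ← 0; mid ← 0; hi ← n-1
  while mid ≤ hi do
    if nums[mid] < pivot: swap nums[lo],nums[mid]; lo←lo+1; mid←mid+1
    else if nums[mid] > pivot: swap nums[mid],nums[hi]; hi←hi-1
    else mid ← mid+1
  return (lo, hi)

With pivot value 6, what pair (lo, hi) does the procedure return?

pivot = 6; lo=0, mid=0, hi=10
nums[mid]=6=6: mid=1
nums[mid]=4<6: swap nums[0],nums[1]; lo=1,mid=2 → 4 6 4 3 6 4 3 6 2 6 2
nums[mid]=4<6: swap nums[1],nums[2]; lo=2,mid=3 → 4 4 6 3 6 4 3 6 2 6 2
nums[mid]=3<6: swap nums[2],nums[3]; lo=3,mid=4 → 4 4 3 6 6 4 3 6 2 6 2
nums[mid]=6=6: mid=5
nums[mid]=4<6: swap nums[3],nums[5]; lo=4,mid=6 → 4 4 3 4 6 6 3 6 2 6 2
nums[mid]=3<6: swap nums[4],nums[6]; lo=5,mid=7 → 4 4 3 4 3 6 6 6 2 6 2
nums[mid]=6=6: mid=8
nums[mid]=2<6: swap nums[5],nums[8]; lo=6,mid=9 → 4 4 3 4 3 2 6 6 6 6 2
nums[mid]=6=6: mid=10
nums[mid]=2<6: swap nums[6],nums[10]; lo=7,mid=11 → 4 4 3 4 3 2 2 6 6 6 6
end: lo=7, hi=10; nums = 4 4 3 4 3 2 2 6 6 6 6

(7, 10)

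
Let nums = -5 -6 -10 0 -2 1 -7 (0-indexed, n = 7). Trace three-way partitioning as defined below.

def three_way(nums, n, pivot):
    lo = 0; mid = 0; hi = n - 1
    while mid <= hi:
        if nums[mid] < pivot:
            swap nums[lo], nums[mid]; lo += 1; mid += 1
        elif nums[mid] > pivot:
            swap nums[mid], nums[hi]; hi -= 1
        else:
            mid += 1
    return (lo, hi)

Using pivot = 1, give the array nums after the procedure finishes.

lo=0 mid=0 hi=6
-5<1: swap(0,0), lo=1 mid=1 ⇒ -5 -6 -10 0 -2 1 -7
-6<1: swap(1,1), lo=2 mid=2 ⇒ -5 -6 -10 0 -2 1 -7
-10<1: swap(2,2), lo=3 mid=3 ⇒ -5 -6 -10 0 -2 1 -7
0<1: swap(3,3), lo=4 mid=4 ⇒ -5 -6 -10 0 -2 1 -7
-2<1: swap(4,4), lo=5 mid=5 ⇒ -5 -6 -10 0 -2 1 -7
1=1: mid=6
-7<1: swap(5,6), lo=6 mid=7 ⇒ -5 -6 -10 0 -2 -7 1
done. lo=6 hi=6; nums=-5 -6 -10 0 -2 -7 1

-5 -6 -10 0 -2 -7 1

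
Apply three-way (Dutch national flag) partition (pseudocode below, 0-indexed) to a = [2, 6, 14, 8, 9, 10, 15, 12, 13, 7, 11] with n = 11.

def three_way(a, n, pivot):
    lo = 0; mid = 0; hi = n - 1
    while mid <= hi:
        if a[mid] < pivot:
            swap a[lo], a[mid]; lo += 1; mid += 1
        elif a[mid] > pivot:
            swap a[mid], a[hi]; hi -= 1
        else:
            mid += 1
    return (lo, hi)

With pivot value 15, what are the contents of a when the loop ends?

[2, 6, 14, 8, 9, 10, 12, 13, 7, 11, 15]

lo=0 mid=0 hi=10
2<15: swap(0,0), lo=1 mid=1 ⇒ [2, 6, 14, 8, 9, 10, 15, 12, 13, 7, 11]
6<15: swap(1,1), lo=2 mid=2 ⇒ [2, 6, 14, 8, 9, 10, 15, 12, 13, 7, 11]
14<15: swap(2,2), lo=3 mid=3 ⇒ [2, 6, 14, 8, 9, 10, 15, 12, 13, 7, 11]
8<15: swap(3,3), lo=4 mid=4 ⇒ [2, 6, 14, 8, 9, 10, 15, 12, 13, 7, 11]
9<15: swap(4,4), lo=5 mid=5 ⇒ [2, 6, 14, 8, 9, 10, 15, 12, 13, 7, 11]
10<15: swap(5,5), lo=6 mid=6 ⇒ [2, 6, 14, 8, 9, 10, 15, 12, 13, 7, 11]
15=15: mid=7
12<15: swap(6,7), lo=7 mid=8 ⇒ [2, 6, 14, 8, 9, 10, 12, 15, 13, 7, 11]
13<15: swap(7,8), lo=8 mid=9 ⇒ [2, 6, 14, 8, 9, 10, 12, 13, 15, 7, 11]
7<15: swap(8,9), lo=9 mid=10 ⇒ [2, 6, 14, 8, 9, 10, 12, 13, 7, 15, 11]
11<15: swap(9,10), lo=10 mid=11 ⇒ [2, 6, 14, 8, 9, 10, 12, 13, 7, 11, 15]
done. lo=10 hi=10; a=[2, 6, 14, 8, 9, 10, 12, 13, 7, 11, 15]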